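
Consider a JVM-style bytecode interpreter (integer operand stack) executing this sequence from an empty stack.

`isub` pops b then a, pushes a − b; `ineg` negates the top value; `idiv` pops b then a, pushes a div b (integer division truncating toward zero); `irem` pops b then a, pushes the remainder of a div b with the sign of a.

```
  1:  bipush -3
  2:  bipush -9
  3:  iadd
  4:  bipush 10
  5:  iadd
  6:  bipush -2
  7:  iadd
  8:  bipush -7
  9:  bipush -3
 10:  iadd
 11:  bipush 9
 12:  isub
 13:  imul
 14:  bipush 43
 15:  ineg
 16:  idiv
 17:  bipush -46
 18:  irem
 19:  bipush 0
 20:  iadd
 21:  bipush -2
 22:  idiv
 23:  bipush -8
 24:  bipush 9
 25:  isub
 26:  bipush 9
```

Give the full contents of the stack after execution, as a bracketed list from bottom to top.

bipush -3  -> -3
bipush -9  -> -3 -9
iadd       -> -12
bipush 10  -> -12 10
iadd       -> -2
bipush -2  -> -2 -2
iadd       -> -4
bipush -7  -> -4 -7
bipush -3  -> -4 -7 -3
iadd       -> -4 -10
bipush 9   -> -4 -10 9
isub       -> -4 -19
imul       -> 76
bipush 43  -> 76 43
ineg       -> 76 -43
idiv       -> -1
bipush -46 -> -1 -46
irem       -> -1
bipush 0   -> -1 0
iadd       -> -1
bipush -2  -> -1 -2
idiv       -> 0
bipush -8  -> 0 -8
bipush 9   -> 0 -8 9
isub       -> 0 -17
bipush 9   -> 0 -17 9

[0, -17, 9]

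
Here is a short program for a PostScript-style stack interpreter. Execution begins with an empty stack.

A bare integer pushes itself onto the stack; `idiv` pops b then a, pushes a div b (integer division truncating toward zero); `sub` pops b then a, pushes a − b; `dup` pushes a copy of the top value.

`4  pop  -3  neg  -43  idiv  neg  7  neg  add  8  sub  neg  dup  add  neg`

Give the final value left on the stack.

4    → [4]
pop  → []
-3   → [-3]
neg  → [3]
-43  → [3, -43]
idiv → [0]
neg  → [0]
7    → [0, 7]
neg  → [0, -7]
add  → [-7]
8    → [-7, 8]
sub  → [-15]
neg  → [15]
dup  → [15, 15]
add  → [30]
neg  → [-30]

-30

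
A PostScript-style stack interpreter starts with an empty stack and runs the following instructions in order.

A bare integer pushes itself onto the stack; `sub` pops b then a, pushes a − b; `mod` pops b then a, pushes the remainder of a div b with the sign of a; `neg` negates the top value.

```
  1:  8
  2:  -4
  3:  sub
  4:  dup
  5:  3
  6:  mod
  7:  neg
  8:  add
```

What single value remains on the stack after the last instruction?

12

8   -> [8]
-4  -> [8, -4]
sub -> [12]
dup -> [12, 12]
3   -> [12, 12, 3]
mod -> [12, 0]
neg -> [12, 0]
add -> [12]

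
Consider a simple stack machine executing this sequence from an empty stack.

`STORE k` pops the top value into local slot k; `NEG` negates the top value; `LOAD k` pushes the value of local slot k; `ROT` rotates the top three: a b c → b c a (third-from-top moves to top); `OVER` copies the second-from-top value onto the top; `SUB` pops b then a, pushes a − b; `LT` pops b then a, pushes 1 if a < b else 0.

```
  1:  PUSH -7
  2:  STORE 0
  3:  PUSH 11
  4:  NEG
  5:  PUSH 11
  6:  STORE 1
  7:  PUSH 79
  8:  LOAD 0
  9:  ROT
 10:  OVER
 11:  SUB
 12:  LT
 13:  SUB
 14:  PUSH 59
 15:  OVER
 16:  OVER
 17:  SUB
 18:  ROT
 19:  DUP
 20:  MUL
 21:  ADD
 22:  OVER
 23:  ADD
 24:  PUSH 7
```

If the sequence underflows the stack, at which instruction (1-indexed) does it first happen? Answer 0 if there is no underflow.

0

PUSH -7 → -7
STORE 0 → (empty)
PUSH 11 → 11
NEG     → -11
PUSH 11 → -11 11
STORE 1 → -11
PUSH 79 → -11 79
LOAD 0  → -11 79 -7
ROT     → 79 -7 -11
OVER    → 79 -7 -11 -7
SUB     → 79 -7 -4
LT      → 79 1
SUB     → 78
PUSH 59 → 78 59
OVER    → 78 59 78
OVER    → 78 59 78 59
SUB     → 78 59 19
ROT     → 59 19 78
DUP     → 59 19 78 78
MUL     → 59 19 6084
ADD     → 59 6103
OVER    → 59 6103 59
ADD     → 59 6162
PUSH 7  → 59 6162 7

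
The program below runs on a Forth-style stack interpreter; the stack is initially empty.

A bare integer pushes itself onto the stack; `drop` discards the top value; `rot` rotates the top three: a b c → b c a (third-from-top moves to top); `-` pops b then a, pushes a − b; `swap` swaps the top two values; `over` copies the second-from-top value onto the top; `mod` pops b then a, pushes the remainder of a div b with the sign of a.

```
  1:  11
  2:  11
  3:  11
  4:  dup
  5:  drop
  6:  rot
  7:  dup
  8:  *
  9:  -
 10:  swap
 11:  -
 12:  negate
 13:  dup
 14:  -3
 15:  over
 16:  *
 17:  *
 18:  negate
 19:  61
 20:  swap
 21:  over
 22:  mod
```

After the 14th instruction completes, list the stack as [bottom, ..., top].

11      11
11      11 11
11      11 11 11
dup     11 11 11 11
drop    11 11 11
rot     11 11 11
dup     11 11 11 11
*       11 11 121
-       11 -110
swap    -110 11
-       -121
negate  121
dup     121 121
-3      121 121 -3

[121, 121, -3]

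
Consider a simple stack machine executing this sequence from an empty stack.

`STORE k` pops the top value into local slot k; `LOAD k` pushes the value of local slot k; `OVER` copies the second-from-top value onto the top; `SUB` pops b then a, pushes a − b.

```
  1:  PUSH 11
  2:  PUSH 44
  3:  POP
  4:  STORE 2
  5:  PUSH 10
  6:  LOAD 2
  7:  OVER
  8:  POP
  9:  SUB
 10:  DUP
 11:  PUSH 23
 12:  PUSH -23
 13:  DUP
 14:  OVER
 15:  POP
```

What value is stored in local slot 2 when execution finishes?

PUSH 11  → 11
PUSH 44  → 11 44
POP      → 11
STORE 2  → (empty)
PUSH 10  → 10
LOAD 2   → 10 11
OVER     → 10 11 10
POP      → 10 11
SUB      → -1
DUP      → -1 -1
PUSH 23  → -1 -1 23
PUSH -23 → -1 -1 23 -23
DUP      → -1 -1 23 -23 -23
OVER     → -1 -1 23 -23 -23 -23
POP      → -1 -1 23 -23 -23

11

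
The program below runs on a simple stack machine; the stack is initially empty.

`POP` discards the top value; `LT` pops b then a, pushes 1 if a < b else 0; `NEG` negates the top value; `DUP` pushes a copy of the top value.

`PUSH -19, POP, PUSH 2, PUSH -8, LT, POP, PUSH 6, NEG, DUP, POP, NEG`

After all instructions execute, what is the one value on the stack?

6

PUSH -19 → -19
POP      → (empty)
PUSH 2   → 2
PUSH -8  → 2 -8
LT       → 0
POP      → (empty)
PUSH 6   → 6
NEG      → -6
DUP      → -6 -6
POP      → -6
NEG      → 6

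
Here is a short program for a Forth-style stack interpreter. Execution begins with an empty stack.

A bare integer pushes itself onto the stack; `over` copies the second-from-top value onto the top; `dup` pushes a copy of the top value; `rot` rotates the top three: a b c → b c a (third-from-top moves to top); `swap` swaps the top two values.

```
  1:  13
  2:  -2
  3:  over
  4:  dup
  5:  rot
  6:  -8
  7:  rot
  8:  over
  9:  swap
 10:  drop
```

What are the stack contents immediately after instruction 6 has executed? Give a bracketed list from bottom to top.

[13, 13, 13, -2, -8]

13   -> 13
-2   -> 13 -2
over -> 13 -2 13
dup  -> 13 -2 13 13
rot  -> 13 13 13 -2
-8   -> 13 13 13 -2 -8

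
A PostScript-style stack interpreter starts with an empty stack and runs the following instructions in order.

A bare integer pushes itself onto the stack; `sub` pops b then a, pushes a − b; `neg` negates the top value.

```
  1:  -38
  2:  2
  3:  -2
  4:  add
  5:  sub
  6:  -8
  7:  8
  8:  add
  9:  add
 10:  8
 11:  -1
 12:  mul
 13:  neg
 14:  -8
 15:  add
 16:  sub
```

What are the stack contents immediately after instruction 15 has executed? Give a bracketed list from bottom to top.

[-38, 0]

-38 : [-38]
2   : [-38, 2]
-2  : [-38, 2, -2]
add : [-38, 0]
sub : [-38]
-8  : [-38, -8]
8   : [-38, -8, 8]
add : [-38, 0]
add : [-38]
8   : [-38, 8]
-1  : [-38, 8, -1]
mul : [-38, -8]
neg : [-38, 8]
-8  : [-38, 8, -8]
add : [-38, 0]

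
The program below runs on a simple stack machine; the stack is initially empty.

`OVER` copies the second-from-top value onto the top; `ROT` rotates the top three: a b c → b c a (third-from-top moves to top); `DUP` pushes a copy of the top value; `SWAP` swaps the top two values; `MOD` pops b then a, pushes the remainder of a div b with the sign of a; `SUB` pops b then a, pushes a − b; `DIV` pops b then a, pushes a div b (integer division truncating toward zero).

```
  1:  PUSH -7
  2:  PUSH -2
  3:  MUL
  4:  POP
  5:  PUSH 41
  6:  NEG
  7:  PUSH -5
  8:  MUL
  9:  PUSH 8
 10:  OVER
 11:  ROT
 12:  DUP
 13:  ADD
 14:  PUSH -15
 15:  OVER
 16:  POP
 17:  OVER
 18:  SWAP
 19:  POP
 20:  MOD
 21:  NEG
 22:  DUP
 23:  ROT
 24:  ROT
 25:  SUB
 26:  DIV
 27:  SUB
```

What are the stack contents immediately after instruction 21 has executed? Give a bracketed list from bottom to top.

PUSH -7  → -7
PUSH -2  → -7 -2
MUL      → 14
POP      → (empty)
PUSH 41  → 41
NEG      → -41
PUSH -5  → -41 -5
MUL      → 205
PUSH 8   → 205 8
OVER     → 205 8 205
ROT      → 8 205 205
DUP      → 8 205 205 205
ADD      → 8 205 410
PUSH -15 → 8 205 410 -15
OVER     → 8 205 410 -15 410
POP      → 8 205 410 -15
OVER     → 8 205 410 -15 410
SWAP     → 8 205 410 410 -15
POP      → 8 205 410 410
MOD      → 8 205 0
NEG      → 8 205 0

[8, 205, 0]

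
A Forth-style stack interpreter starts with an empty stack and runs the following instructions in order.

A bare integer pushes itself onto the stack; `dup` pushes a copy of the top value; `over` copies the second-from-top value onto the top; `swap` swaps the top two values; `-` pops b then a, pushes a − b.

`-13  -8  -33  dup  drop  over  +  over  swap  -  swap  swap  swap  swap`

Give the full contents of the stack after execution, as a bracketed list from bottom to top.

-13  → [-13]
-8   → [-13, -8]
-33  → [-13, -8, -33]
dup  → [-13, -8, -33, -33]
drop → [-13, -8, -33]
over → [-13, -8, -33, -8]
+    → [-13, -8, -41]
over → [-13, -8, -41, -8]
swap → [-13, -8, -8, -41]
-    → [-13, -8, 33]
swap → [-13, 33, -8]
swap → [-13, -8, 33]
swap → [-13, 33, -8]
swap → [-13, -8, 33]

[-13, -8, 33]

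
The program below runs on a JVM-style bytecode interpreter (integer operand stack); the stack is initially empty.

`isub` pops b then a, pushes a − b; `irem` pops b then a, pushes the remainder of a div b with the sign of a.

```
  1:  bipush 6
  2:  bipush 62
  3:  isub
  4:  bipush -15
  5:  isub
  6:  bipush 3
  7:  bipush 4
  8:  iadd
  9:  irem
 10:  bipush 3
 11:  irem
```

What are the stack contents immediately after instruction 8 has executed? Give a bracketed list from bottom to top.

bipush 6    [6]
bipush 62   [6, 62]
isub        [-56]
bipush -15  [-56, -15]
isub        [-41]
bipush 3    [-41, 3]
bipush 4    [-41, 3, 4]
iadd        [-41, 7]

[-41, 7]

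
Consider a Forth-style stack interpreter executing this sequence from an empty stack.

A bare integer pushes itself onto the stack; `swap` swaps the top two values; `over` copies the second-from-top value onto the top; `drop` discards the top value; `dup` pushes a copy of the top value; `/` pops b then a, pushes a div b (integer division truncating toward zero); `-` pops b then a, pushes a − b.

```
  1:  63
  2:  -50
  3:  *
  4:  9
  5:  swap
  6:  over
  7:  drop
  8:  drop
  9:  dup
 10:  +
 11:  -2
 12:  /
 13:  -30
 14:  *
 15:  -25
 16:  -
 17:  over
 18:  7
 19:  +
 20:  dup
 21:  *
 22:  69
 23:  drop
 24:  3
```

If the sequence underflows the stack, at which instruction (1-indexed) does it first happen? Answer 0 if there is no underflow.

17

63   -> [63]
-50  -> [63, -50]
*    -> [-3150]
9    -> [-3150, 9]
swap -> [9, -3150]
over -> [9, -3150, 9]
drop -> [9, -3150]
drop -> [9]
dup  -> [9, 9]
+    -> [18]
-2   -> [18, -2]
/    -> [-9]
-30  -> [-9, -30]
*    -> [270]
-25  -> [270, -25]
-    -> [295]
over  — needs 2 operands, stack has 1 → underflow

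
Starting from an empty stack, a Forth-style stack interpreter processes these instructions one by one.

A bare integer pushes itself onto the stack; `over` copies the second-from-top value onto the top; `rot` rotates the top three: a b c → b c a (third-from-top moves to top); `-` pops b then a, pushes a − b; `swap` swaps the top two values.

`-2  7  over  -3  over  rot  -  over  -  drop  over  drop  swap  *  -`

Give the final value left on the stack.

-2   → -2
7    → -2 7
over → -2 7 -2
-3   → -2 7 -2 -3
over → -2 7 -2 -3 -2
rot  → -2 7 -3 -2 -2
-    → -2 7 -3 0
over → -2 7 -3 0 -3
-    → -2 7 -3 3
drop → -2 7 -3
over → -2 7 -3 7
drop → -2 7 -3
swap → -2 -3 7
*    → -2 -21
-    → 19

19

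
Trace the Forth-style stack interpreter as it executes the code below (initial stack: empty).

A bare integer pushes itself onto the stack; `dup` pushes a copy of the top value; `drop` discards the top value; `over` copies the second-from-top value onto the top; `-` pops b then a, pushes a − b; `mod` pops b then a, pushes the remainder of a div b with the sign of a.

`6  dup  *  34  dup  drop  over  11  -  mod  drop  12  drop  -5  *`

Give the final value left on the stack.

-180

6     [6]
dup   [6, 6]
*     [36]
34    [36, 34]
dup   [36, 34, 34]
drop  [36, 34]
over  [36, 34, 36]
11    [36, 34, 36, 11]
-     [36, 34, 25]
mod   [36, 9]
drop  [36]
12    [36, 12]
drop  [36]
-5    [36, -5]
*     [-180]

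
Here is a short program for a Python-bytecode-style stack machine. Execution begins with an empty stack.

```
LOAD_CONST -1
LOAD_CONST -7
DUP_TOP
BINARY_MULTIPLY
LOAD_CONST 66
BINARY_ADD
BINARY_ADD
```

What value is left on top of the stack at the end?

114

LOAD_CONST -1   : -1
LOAD_CONST -7   : -1 -7
DUP_TOP         : -1 -7 -7
BINARY_MULTIPLY : -1 49
LOAD_CONST 66   : -1 49 66
BINARY_ADD      : -1 115
BINARY_ADD      : 114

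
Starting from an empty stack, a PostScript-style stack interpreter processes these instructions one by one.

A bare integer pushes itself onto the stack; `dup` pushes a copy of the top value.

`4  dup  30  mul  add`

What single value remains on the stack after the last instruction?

4   : 4
dup : 4 4
30  : 4 4 30
mul : 4 120
add : 124

124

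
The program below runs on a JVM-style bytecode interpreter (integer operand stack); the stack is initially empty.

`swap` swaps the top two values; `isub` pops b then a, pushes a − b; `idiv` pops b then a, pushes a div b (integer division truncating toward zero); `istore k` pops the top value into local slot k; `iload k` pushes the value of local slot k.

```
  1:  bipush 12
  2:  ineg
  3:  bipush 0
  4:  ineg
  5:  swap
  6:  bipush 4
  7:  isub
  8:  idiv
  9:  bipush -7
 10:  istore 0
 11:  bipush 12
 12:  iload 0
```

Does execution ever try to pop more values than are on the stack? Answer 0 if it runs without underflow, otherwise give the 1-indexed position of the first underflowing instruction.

bipush 12 → 12
ineg      → -12
bipush 0  → -12 0
ineg      → -12 0
swap      → 0 -12
bipush 4  → 0 -12 4
isub      → 0 -16
idiv      → 0
bipush -7 → 0 -7
istore 0  → 0
bipush 12 → 0 12
iload 0   → 0 12 -7

0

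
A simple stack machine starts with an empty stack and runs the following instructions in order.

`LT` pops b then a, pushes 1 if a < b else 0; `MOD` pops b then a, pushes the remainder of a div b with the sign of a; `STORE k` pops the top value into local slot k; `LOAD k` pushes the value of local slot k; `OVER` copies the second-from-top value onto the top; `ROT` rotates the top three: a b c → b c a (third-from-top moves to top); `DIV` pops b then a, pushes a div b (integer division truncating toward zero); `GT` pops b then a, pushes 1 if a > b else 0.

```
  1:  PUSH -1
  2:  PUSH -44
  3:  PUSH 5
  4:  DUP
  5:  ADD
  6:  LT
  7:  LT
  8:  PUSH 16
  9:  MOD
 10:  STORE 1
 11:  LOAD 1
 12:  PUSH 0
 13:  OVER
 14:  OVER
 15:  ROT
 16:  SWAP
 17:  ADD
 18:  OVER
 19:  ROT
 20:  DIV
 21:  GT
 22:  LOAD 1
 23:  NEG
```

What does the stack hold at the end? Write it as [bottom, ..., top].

PUSH -1  : -1
PUSH -44 : -1 -44
PUSH 5   : -1 -44 5
DUP      : -1 -44 5 5
ADD      : -1 -44 10
LT       : -1 1
LT       : 1
PUSH 16  : 1 16
MOD      : 1
STORE 1  : (empty)
LOAD 1   : 1
PUSH 0   : 1 0
OVER     : 1 0 1
OVER     : 1 0 1 0
ROT      : 1 1 0 0
SWAP     : 1 1 0 0
ADD      : 1 1 0
OVER     : 1 1 0 1
ROT      : 1 0 1 1
DIV      : 1 0 1
GT       : 1 0
LOAD 1   : 1 0 1
NEG      : 1 0 -1

[1, 0, -1]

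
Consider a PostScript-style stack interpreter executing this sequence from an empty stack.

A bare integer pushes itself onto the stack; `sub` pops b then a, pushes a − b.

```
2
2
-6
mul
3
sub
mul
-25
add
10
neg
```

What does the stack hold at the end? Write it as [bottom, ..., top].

2   : 2
2   : 2 2
-6  : 2 2 -6
mul : 2 -12
3   : 2 -12 3
sub : 2 -15
mul : -30
-25 : -30 -25
add : -55
10  : -55 10
neg : -55 -10

[-55, -10]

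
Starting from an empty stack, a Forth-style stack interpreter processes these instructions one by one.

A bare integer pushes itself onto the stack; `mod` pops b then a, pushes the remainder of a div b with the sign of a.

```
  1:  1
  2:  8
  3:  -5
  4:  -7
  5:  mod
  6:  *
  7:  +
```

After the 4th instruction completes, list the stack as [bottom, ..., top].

1   [1]
8   [1, 8]
-5  [1, 8, -5]
-7  [1, 8, -5, -7]

[1, 8, -5, -7]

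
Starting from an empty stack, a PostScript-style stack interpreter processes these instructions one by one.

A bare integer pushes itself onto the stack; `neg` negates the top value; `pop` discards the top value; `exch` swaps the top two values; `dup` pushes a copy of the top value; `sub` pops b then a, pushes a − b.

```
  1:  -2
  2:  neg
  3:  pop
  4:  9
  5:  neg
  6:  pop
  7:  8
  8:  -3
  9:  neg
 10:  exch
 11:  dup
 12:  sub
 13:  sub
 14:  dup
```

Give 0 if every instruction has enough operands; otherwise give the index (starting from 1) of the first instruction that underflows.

0

-2   : [-2]
neg  : [2]
pop  : []
9    : [9]
neg  : [-9]
pop  : []
8    : [8]
-3   : [8, -3]
neg  : [8, 3]
exch : [3, 8]
dup  : [3, 8, 8]
sub  : [3, 0]
sub  : [3]
dup  : [3, 3]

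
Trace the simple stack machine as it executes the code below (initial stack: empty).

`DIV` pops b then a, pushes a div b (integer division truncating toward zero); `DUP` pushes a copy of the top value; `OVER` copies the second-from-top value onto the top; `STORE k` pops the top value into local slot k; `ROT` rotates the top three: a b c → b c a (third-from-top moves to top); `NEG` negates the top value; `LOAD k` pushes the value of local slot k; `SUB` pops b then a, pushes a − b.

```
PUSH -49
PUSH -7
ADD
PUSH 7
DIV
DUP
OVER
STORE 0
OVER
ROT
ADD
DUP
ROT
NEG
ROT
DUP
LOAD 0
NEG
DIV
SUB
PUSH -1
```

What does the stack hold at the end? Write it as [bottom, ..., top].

[-16, 8, -14, -1]

PUSH -49  [-49]
PUSH -7   [-49, -7]
ADD       [-56]
PUSH 7    [-56, 7]
DIV       [-8]
DUP       [-8, -8]
OVER      [-8, -8, -8]
STORE 0   [-8, -8]
OVER      [-8, -8, -8]
ROT       [-8, -8, -8]
ADD       [-8, -16]
DUP       [-8, -16, -16]
ROT       [-16, -16, -8]
NEG       [-16, -16, 8]
ROT       [-16, 8, -16]
DUP       [-16, 8, -16, -16]
LOAD 0    [-16, 8, -16, -16, -8]
NEG       [-16, 8, -16, -16, 8]
DIV       [-16, 8, -16, -2]
SUB       [-16, 8, -14]
PUSH -1   [-16, 8, -14, -1]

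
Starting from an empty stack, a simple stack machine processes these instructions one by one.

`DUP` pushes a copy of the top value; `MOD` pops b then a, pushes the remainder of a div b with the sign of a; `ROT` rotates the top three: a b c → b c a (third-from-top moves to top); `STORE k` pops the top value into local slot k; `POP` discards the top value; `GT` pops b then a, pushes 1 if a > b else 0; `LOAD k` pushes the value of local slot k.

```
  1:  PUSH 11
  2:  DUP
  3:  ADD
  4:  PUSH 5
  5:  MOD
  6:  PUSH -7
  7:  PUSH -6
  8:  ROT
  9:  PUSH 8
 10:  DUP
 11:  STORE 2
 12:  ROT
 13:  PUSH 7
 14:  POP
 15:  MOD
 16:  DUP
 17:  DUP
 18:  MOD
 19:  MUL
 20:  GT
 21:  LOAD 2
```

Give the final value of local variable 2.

PUSH 11 → 11
DUP     → 11 11
ADD     → 22
PUSH 5  → 22 5
MOD     → 2
PUSH -7 → 2 -7
PUSH -6 → 2 -7 -6
ROT     → -7 -6 2
PUSH 8  → -7 -6 2 8
DUP     → -7 -6 2 8 8
STORE 2 → -7 -6 2 8
ROT     → -7 2 8 -6
PUSH 7  → -7 2 8 -6 7
POP     → -7 2 8 -6
MOD     → -7 2 2
DUP     → -7 2 2 2
DUP     → -7 2 2 2 2
MOD     → -7 2 2 0
MUL     → -7 2 0
GT      → -7 1
LOAD 2  → -7 1 8

8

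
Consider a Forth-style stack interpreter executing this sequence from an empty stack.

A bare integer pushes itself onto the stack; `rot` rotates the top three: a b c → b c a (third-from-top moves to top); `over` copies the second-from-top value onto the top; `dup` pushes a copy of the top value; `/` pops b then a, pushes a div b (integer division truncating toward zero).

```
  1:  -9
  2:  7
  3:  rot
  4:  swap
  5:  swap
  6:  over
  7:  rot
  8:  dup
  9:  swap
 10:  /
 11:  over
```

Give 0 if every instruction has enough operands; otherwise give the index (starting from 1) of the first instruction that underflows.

3

-9  [-9]
7   [-9, 7]
rot  — needs 3 operands, stack has 2 → underflow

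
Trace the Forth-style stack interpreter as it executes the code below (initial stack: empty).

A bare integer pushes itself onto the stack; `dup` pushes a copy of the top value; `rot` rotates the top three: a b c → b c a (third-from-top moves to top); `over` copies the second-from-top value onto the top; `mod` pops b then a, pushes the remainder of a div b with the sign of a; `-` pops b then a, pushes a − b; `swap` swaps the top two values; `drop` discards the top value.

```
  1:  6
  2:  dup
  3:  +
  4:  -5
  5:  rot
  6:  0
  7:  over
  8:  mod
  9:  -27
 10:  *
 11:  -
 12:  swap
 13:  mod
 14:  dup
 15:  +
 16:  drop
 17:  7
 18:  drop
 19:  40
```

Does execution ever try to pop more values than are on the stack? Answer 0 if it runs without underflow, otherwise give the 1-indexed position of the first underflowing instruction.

6   : 6
dup : 6 6
+   : 12
-5  : 12 -5
rot  — needs 3 operands, stack has 2 → underflow

5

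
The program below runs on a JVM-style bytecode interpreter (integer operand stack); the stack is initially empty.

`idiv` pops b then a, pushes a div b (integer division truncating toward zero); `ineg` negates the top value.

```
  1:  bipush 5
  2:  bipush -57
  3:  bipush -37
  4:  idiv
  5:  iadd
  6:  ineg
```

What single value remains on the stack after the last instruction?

bipush 5   → 5
bipush -57 → 5 -57
bipush -37 → 5 -57 -37
idiv       → 5 1
iadd       → 6
ineg       → -6

-6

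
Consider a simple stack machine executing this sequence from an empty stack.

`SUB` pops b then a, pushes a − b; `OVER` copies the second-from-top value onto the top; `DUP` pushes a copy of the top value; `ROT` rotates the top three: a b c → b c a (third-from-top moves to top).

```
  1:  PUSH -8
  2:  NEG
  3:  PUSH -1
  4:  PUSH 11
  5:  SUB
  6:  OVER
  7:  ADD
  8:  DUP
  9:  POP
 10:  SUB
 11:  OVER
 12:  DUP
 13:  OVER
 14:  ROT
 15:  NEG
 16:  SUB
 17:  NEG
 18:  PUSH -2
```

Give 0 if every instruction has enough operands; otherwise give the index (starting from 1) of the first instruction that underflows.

11

PUSH -8 -> -8
NEG     -> 8
PUSH -1 -> 8 -1
PUSH 11 -> 8 -1 11
SUB     -> 8 -12
OVER    -> 8 -12 8
ADD     -> 8 -4
DUP     -> 8 -4 -4
POP     -> 8 -4
SUB     -> 12
OVER  — needs 2 operands, stack has 1 → underflow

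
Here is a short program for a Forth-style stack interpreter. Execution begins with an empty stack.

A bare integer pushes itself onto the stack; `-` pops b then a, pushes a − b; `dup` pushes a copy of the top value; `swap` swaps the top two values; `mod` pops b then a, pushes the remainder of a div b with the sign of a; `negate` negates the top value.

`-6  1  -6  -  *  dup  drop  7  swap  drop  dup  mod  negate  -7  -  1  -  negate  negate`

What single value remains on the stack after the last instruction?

6

-6      [-6]
1       [-6, 1]
-6      [-6, 1, -6]
-       [-6, 7]
*       [-42]
dup     [-42, -42]
drop    [-42]
7       [-42, 7]
swap    [7, -42]
drop    [7]
dup     [7, 7]
mod     [0]
negate  [0]
-7      [0, -7]
-       [7]
1       [7, 1]
-       [6]
negate  [-6]
negate  [6]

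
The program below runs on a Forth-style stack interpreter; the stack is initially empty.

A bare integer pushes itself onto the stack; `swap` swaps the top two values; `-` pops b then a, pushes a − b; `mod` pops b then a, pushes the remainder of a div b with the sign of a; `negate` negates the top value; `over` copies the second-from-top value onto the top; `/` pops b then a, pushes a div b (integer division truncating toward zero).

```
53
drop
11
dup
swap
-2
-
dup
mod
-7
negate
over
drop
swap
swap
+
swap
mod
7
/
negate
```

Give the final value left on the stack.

-1

53     -> [53]
drop   -> []
11     -> [11]
dup    -> [11, 11]
swap   -> [11, 11]
-2     -> [11, 11, -2]
-      -> [11, 13]
dup    -> [11, 13, 13]
mod    -> [11, 0]
-7     -> [11, 0, -7]
negate -> [11, 0, 7]
over   -> [11, 0, 7, 0]
drop   -> [11, 0, 7]
swap   -> [11, 7, 0]
swap   -> [11, 0, 7]
+      -> [11, 7]
swap   -> [7, 11]
mod    -> [7]
7      -> [7, 7]
/      -> [1]
negate -> [-1]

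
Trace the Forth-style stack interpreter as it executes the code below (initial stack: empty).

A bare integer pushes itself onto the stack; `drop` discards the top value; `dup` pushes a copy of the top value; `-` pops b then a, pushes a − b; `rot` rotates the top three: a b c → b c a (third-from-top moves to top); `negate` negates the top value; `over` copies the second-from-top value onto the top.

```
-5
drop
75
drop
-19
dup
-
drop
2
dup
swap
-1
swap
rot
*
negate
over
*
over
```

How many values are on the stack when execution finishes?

-5      -5
drop    (empty)
75      75
drop    (empty)
-19     -19
dup     -19 -19
-       0
drop    (empty)
2       2
dup     2 2
swap    2 2
-1      2 2 -1
swap    2 -1 2
rot     -1 2 2
*       -1 4
negate  -1 -4
over    -1 -4 -1
*       -1 4
over    -1 4 -1

3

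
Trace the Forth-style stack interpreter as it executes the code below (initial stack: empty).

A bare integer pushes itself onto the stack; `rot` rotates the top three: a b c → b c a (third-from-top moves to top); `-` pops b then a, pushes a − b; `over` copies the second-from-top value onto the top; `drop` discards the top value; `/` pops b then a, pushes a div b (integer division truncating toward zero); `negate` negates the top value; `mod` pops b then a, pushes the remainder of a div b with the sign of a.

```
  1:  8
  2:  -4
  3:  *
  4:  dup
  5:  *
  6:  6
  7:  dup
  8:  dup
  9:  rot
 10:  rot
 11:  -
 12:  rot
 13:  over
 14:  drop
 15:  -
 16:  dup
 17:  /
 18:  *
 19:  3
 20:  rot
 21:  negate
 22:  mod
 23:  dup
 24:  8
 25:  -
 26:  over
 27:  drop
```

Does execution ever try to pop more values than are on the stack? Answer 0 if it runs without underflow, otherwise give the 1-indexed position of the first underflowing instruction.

20

8    → 8
-4   → 8 -4
*    → -32
dup  → -32 -32
*    → 1024
6    → 1024 6
dup  → 1024 6 6
dup  → 1024 6 6 6
rot  → 1024 6 6 6
rot  → 1024 6 6 6
-    → 1024 6 0
rot  → 6 0 1024
over → 6 0 1024 0
drop → 6 0 1024
-    → 6 -1024
dup  → 6 -1024 -1024
/    → 6 1
*    → 6
3    → 6 3
rot  — needs 3 operands, stack has 2 → underflow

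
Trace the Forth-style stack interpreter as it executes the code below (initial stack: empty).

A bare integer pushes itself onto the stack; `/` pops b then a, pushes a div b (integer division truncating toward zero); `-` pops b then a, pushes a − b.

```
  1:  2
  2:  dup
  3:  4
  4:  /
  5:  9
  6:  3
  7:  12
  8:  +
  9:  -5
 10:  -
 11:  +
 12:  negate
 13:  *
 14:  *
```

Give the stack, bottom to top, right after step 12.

2      -> 2
dup    -> 2 2
4      -> 2 2 4
/      -> 2 0
9      -> 2 0 9
3      -> 2 0 9 3
12     -> 2 0 9 3 12
+      -> 2 0 9 15
-5     -> 2 0 9 15 -5
-      -> 2 0 9 20
+      -> 2 0 29
negate -> 2 0 -29

[2, 0, -29]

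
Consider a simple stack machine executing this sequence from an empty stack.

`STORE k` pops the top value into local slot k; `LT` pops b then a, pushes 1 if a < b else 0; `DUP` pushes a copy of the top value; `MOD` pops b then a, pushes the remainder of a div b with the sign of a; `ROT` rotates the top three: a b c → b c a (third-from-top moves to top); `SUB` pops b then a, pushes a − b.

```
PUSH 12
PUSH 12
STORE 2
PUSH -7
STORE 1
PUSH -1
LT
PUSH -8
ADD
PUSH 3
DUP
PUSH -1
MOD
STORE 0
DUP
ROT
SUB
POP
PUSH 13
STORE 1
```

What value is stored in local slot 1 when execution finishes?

PUSH 12 : 12
PUSH 12 : 12 12
STORE 2 : 12
PUSH -7 : 12 -7
STORE 1 : 12
PUSH -1 : 12 -1
LT      : 0
PUSH -8 : 0 -8
ADD     : -8
PUSH 3  : -8 3
DUP     : -8 3 3
PUSH -1 : -8 3 3 -1
MOD     : -8 3 0
STORE 0 : -8 3
DUP     : -8 3 3
ROT     : 3 3 -8
SUB     : 3 11
POP     : 3
PUSH 13 : 3 13
STORE 1 : 3

13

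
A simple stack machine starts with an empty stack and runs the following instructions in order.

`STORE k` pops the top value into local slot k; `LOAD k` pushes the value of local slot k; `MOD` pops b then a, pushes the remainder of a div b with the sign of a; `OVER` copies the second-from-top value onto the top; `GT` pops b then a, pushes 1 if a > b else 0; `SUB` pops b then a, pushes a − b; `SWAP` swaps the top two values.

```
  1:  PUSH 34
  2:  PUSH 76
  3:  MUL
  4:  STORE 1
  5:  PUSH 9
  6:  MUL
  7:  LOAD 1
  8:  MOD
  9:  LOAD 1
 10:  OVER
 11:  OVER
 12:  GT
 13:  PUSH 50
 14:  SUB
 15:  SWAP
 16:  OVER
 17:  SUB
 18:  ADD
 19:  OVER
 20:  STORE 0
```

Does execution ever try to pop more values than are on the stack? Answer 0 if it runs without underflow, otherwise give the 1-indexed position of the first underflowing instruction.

PUSH 34 -> 34
PUSH 76 -> 34 76
MUL     -> 2584
STORE 1 -> (empty)
PUSH 9  -> 9
MUL  — needs 2 operands, stack has 1 → underflow

6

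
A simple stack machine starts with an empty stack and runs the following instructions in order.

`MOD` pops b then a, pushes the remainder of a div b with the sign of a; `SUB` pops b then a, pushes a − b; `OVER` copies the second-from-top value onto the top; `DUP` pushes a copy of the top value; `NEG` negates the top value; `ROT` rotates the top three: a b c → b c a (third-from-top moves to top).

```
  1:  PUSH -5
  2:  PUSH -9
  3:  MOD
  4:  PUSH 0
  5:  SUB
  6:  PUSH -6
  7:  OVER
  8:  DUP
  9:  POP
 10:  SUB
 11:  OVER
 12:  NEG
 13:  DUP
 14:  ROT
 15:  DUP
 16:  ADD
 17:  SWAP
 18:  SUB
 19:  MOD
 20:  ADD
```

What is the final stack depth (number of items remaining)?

PUSH -5  -5
PUSH -9  -5 -9
MOD      -5
PUSH 0   -5 0
SUB      -5
PUSH -6  -5 -6
OVER     -5 -6 -5
DUP      -5 -6 -5 -5
POP      -5 -6 -5
SUB      -5 -1
OVER     -5 -1 -5
NEG      -5 -1 5
DUP      -5 -1 5 5
ROT      -5 5 5 -1
DUP      -5 5 5 -1 -1
ADD      -5 5 5 -2
SWAP     -5 5 -2 5
SUB      -5 5 -7
MOD      -5 5
ADD      0

1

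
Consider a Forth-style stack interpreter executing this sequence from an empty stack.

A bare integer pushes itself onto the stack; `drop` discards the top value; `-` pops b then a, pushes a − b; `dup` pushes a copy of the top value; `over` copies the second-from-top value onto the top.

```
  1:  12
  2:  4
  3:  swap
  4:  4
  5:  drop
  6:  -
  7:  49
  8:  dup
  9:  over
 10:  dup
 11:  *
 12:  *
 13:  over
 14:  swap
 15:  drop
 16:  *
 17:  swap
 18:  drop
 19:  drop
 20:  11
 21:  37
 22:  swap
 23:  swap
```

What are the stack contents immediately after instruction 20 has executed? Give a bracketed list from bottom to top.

12   : [12]
4    : [12, 4]
swap : [4, 12]
4    : [4, 12, 4]
drop : [4, 12]
-    : [-8]
49   : [-8, 49]
dup  : [-8, 49, 49]
over : [-8, 49, 49, 49]
dup  : [-8, 49, 49, 49, 49]
*    : [-8, 49, 49, 2401]
*    : [-8, 49, 117649]
over : [-8, 49, 117649, 49]
swap : [-8, 49, 49, 117649]
drop : [-8, 49, 49]
*    : [-8, 2401]
swap : [2401, -8]
drop : [2401]
drop : []
11   : [11]

[11]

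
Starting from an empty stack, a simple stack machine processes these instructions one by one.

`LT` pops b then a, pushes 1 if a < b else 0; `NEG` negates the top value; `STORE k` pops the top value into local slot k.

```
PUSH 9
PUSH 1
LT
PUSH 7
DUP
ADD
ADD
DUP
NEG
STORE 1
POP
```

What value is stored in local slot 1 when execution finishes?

PUSH 9  -> 9
PUSH 1  -> 9 1
LT      -> 0
PUSH 7  -> 0 7
DUP     -> 0 7 7
ADD     -> 0 14
ADD     -> 14
DUP     -> 14 14
NEG     -> 14 -14
STORE 1 -> 14
POP     -> (empty)

-14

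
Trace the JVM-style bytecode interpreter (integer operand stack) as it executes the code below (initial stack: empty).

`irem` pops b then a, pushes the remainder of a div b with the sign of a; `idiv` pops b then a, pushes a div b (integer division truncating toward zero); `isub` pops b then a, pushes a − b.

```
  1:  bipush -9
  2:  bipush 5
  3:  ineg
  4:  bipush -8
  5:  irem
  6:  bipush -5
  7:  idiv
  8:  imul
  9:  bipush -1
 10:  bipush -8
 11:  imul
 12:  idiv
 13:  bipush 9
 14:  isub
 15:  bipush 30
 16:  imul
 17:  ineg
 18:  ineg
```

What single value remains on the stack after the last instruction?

bipush -9 → [-9]
bipush 5  → [-9, 5]
ineg      → [-9, -5]
bipush -8 → [-9, -5, -8]
irem      → [-9, -5]
bipush -5 → [-9, -5, -5]
idiv      → [-9, 1]
imul      → [-9]
bipush -1 → [-9, -1]
bipush -8 → [-9, -1, -8]
imul      → [-9, 8]
idiv      → [-1]
bipush 9  → [-1, 9]
isub      → [-10]
bipush 30 → [-10, 30]
imul      → [-300]
ineg      → [300]
ineg      → [-300]

-300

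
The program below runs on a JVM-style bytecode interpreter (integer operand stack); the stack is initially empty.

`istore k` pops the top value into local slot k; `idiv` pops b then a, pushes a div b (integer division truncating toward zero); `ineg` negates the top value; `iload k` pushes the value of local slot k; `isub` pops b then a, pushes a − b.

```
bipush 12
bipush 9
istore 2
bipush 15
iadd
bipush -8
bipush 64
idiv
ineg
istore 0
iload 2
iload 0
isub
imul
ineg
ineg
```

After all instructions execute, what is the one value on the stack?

bipush 12  12
bipush 9   12 9
istore 2   12
bipush 15  12 15
iadd       27
bipush -8  27 -8
bipush 64  27 -8 64
idiv       27 0
ineg       27 0
istore 0   27
iload 2    27 9
iload 0    27 9 0
isub       27 9
imul       243
ineg       -243
ineg       243

243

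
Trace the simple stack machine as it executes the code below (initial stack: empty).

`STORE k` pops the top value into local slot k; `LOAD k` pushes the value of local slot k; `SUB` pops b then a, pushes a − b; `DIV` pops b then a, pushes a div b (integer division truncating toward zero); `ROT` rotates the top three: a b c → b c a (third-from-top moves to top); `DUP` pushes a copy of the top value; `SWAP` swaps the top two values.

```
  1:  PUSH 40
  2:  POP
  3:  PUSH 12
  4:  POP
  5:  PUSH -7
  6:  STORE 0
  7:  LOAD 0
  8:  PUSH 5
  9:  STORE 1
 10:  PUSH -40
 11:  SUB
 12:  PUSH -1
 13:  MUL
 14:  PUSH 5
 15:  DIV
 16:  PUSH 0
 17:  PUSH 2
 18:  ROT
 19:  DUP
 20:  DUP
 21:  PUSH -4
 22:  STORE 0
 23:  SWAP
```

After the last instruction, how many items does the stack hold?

PUSH 40  -> [40]
POP      -> []
PUSH 12  -> [12]
POP      -> []
PUSH -7  -> [-7]
STORE 0  -> []
LOAD 0   -> [-7]
PUSH 5   -> [-7, 5]
STORE 1  -> [-7]
PUSH -40 -> [-7, -40]
SUB      -> [33]
PUSH -1  -> [33, -1]
MUL      -> [-33]
PUSH 5   -> [-33, 5]
DIV      -> [-6]
PUSH 0   -> [-6, 0]
PUSH 2   -> [-6, 0, 2]
ROT      -> [0, 2, -6]
DUP      -> [0, 2, -6, -6]
DUP      -> [0, 2, -6, -6, -6]
PUSH -4  -> [0, 2, -6, -6, -6, -4]
STORE 0  -> [0, 2, -6, -6, -6]
SWAP     -> [0, 2, -6, -6, -6]

5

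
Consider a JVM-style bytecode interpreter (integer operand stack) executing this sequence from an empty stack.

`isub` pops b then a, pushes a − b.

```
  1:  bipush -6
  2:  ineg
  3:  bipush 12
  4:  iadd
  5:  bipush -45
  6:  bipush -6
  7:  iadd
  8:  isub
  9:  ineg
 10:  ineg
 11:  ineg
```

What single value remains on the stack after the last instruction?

-69

bipush -6  -> [-6]
ineg       -> [6]
bipush 12  -> [6, 12]
iadd       -> [18]
bipush -45 -> [18, -45]
bipush -6  -> [18, -45, -6]
iadd       -> [18, -51]
isub       -> [69]
ineg       -> [-69]
ineg       -> [69]
ineg       -> [-69]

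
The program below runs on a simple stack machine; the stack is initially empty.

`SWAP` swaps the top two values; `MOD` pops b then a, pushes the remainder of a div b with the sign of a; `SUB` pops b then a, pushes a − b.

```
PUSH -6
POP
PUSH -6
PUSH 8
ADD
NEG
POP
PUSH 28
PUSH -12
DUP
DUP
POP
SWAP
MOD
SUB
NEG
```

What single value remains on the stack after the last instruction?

PUSH -6   [-6]
POP       []
PUSH -6   [-6]
PUSH 8    [-6, 8]
ADD       [2]
NEG       [-2]
POP       []
PUSH 28   [28]
PUSH -12  [28, -12]
DUP       [28, -12, -12]
DUP       [28, -12, -12, -12]
POP       [28, -12, -12]
SWAP      [28, -12, -12]
MOD       [28, 0]
SUB       [28]
NEG       [-28]

-28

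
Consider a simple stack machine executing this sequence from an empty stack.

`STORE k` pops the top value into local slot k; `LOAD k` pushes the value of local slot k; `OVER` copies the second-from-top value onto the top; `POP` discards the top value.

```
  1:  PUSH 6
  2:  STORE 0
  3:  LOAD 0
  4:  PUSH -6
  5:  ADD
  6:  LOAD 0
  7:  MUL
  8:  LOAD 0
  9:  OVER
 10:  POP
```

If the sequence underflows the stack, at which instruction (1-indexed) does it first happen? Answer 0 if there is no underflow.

0

PUSH 6  -> 6
STORE 0 -> (empty)
LOAD 0  -> 6
PUSH -6 -> 6 -6
ADD     -> 0
LOAD 0  -> 0 6
MUL     -> 0
LOAD 0  -> 0 6
OVER    -> 0 6 0
POP     -> 0 6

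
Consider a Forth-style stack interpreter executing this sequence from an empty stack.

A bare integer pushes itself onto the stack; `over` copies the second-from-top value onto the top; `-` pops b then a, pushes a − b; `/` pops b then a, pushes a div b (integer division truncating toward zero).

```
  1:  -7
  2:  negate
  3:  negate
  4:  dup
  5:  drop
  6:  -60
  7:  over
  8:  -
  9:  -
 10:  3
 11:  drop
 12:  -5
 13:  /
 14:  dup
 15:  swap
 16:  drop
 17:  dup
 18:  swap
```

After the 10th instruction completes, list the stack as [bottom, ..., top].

-7      [-7]
negate  [7]
negate  [-7]
dup     [-7, -7]
drop    [-7]
-60     [-7, -60]
over    [-7, -60, -7]
-       [-7, -53]
-       [46]
3       [46, 3]

[46, 3]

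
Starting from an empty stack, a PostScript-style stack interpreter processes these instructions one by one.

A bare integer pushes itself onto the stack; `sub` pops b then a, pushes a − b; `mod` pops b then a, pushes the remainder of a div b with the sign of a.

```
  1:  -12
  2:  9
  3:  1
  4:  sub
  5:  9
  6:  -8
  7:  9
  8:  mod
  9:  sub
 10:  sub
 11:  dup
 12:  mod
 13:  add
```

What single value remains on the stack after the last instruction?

-12 : [-12]
9   : [-12, 9]
1   : [-12, 9, 1]
sub : [-12, 8]
9   : [-12, 8, 9]
-8  : [-12, 8, 9, -8]
9   : [-12, 8, 9, -8, 9]
mod : [-12, 8, 9, -8]
sub : [-12, 8, 17]
sub : [-12, -9]
dup : [-12, -9, -9]
mod : [-12, 0]
add : [-12]

-12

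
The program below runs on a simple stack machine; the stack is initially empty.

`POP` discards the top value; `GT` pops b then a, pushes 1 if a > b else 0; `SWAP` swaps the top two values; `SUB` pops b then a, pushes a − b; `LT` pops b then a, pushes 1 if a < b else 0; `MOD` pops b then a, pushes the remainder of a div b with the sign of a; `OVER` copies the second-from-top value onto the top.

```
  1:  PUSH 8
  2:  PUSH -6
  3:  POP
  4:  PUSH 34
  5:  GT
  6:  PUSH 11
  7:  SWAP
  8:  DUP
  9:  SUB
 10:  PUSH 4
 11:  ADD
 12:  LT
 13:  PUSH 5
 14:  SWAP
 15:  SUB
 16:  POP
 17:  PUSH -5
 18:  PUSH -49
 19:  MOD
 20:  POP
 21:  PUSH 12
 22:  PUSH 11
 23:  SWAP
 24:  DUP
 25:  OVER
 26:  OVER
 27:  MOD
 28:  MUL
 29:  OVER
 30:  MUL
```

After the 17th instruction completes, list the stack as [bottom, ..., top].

[-5]

PUSH 8   [8]
PUSH -6  [8, -6]
POP      [8]
PUSH 34  [8, 34]
GT       [0]
PUSH 11  [0, 11]
SWAP     [11, 0]
DUP      [11, 0, 0]
SUB      [11, 0]
PUSH 4   [11, 0, 4]
ADD      [11, 4]
LT       [0]
PUSH 5   [0, 5]
SWAP     [5, 0]
SUB      [5]
POP      []
PUSH -5  [-5]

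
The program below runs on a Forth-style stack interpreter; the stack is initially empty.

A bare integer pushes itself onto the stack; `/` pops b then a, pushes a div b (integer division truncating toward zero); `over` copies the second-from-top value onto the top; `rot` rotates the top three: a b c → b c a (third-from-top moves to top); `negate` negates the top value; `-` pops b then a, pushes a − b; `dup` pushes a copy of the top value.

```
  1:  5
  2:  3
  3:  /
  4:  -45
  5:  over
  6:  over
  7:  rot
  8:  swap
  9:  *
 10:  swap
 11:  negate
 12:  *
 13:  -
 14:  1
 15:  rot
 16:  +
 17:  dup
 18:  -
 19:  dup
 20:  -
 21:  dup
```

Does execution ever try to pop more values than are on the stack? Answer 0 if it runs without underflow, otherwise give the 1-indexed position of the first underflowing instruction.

15

5      → 5
3      → 5 3
/      → 1
-45    → 1 -45
over   → 1 -45 1
over   → 1 -45 1 -45
rot    → 1 1 -45 -45
swap   → 1 1 -45 -45
*      → 1 1 2025
swap   → 1 2025 1
negate → 1 2025 -1
*      → 1 -2025
-      → 2026
1      → 2026 1
rot  — needs 3 operands, stack has 2 → underflow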